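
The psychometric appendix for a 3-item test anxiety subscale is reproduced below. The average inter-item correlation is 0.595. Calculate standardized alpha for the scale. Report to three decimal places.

α = 0.815

Standardized α = k·r̄ / (1 + (k−1)·r̄) = 3 × 0.595 / (1 + 2 × 0.595)
  = 1.7850 / 2.1900 = 0.815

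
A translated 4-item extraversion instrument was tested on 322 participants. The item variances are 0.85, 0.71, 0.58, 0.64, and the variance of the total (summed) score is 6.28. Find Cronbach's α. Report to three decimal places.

Σσᵢ² = 0.85 + 0.71 + 0.58 + 0.64 = 2.78
α = (k/(k−1))·(1 − Σσᵢ²/total variance) = (4/3)·(1 − 2.78/6.28) = 0.743

α = 0.743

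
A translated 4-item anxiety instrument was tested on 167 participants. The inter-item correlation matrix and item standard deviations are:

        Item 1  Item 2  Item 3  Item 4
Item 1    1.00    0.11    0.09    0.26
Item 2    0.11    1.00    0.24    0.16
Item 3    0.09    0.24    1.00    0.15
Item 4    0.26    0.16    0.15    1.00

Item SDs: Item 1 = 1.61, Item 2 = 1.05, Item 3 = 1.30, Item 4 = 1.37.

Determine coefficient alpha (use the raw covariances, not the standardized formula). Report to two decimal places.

α = 0.44

Σσ²ᵢ = 1.61² + 1.05² + 1.30² + 1.37² = 7.2615
Covariances σ_ij = r_ij · s_i · s_j:
  σ(Item 1,Item 2) = 0.11 × 1.61 × 1.05 = 0.1860
  σ(Item 1,Item 3) = 0.09 × 1.61 × 1.30 = 0.1884
  σ(Item 1,Item 4) = 0.26 × 1.61 × 1.37 = 0.5735
  σ(Item 2,Item 3) = 0.24 × 1.05 × 1.30 = 0.3276
  σ(Item 2,Item 4) = 0.16 × 1.05 × 1.37 = 0.2302
  σ(Item 3,Item 4) = 0.15 × 1.30 × 1.37 = 0.2672
σ²_T = Σσ²ᵢ + 2·Σσ_ij = 7.2615 + 2 × 1.7729 = 10.8073
α = (4/3)·(1 − 7.2615/10.8073) = 0.44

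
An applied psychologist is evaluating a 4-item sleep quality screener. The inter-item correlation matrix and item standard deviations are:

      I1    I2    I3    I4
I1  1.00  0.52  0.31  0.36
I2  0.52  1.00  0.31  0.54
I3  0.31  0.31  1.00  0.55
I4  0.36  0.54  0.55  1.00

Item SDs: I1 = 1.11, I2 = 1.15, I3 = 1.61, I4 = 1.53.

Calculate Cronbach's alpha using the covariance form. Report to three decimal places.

Cronbach's alpha = 0.743

Σσ²ᵢ = 1.11² + 1.15² + 1.61² + 1.53² = 7.4876
Covariances σ_ij = r_ij · s_i · s_j:
  σ(I1,I2) = 0.52 × 1.11 × 1.15 = 0.6638
  σ(I1,I3) = 0.31 × 1.11 × 1.61 = 0.5540
  σ(I1,I4) = 0.36 × 1.11 × 1.53 = 0.6114
  σ(I2,I3) = 0.31 × 1.15 × 1.61 = 0.5740
  σ(I2,I4) = 0.54 × 1.15 × 1.53 = 0.9501
  σ(I3,I4) = 0.55 × 1.61 × 1.53 = 1.3548
σ²_T = Σσ²ᵢ + 2·Σσ_ij = 7.4876 + 2 × 4.7081 = 16.9038
α = (4/3)·(1 − 7.4876/16.9038) = 0.743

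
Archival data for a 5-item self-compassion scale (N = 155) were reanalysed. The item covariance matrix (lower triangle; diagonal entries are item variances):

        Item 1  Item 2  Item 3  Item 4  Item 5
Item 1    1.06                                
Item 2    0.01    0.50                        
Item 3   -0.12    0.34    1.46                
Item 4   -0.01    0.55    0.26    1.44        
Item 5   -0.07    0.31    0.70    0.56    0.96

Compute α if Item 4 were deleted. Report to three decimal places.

α = 0.494

Remaining items: Item 1, Item 2, Item 3, Item 5 (k = 4).
sum of item variances = 1.06 + 0.50 + 1.46 + 0.96 = 3.98
σ²_T = 3.98 + 2 × 1.17 = 6.32
α (item deleted) = (4/3)·(1 − 3.98/6.32) = 0.494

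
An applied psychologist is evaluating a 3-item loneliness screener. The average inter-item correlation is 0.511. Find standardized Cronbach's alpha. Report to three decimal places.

Standardized α = k·r̄ / (1 + (k−1)·r̄) = 3 × 0.511 / (1 + 2 × 0.511)
  = 1.5330 / 2.0220 = 0.758

standardized Cronbach's alpha = 0.758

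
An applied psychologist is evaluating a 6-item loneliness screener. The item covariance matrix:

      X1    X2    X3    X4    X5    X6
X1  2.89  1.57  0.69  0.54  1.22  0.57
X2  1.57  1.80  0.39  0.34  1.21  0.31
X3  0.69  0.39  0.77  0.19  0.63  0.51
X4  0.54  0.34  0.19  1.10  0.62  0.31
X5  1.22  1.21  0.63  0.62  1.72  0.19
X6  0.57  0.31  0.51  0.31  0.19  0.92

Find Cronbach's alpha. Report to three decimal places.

Cronbach's alpha = 0.803

Σσ²ᵢ = 2.89 + 1.80 + 0.77 + 1.10 + 1.72 + 0.92 = 9.20
Sum of the distinct covariances = 9.29
σ²_T = 9.20 + 2 × 9.29 = 27.78
α = (k/(k−1))·(1 − Σσ²ᵢ/σ²_T) = (6/5)·(1 − 9.20/27.78) = 0.803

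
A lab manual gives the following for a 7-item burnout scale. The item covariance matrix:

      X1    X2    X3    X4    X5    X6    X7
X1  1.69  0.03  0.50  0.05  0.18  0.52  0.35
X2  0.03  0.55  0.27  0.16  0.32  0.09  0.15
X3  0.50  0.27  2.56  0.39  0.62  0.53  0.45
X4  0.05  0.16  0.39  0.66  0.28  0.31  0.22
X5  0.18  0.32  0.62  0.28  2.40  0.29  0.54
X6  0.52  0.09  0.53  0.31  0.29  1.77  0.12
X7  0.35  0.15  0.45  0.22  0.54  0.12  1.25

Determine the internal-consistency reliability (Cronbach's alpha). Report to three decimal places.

ΣVar(i) = 1.69 + 0.55 + 2.56 + 0.66 + 2.40 + 1.77 + 1.25 = 10.88
Sum of off-diagonal covariances = 6.37
σ²_T = 10.88 + 2 × 6.37 = 23.62
α = (k/(k−1))·(1 − ΣVar(i)/σ²_T) = (7/6)·(1 − 10.88/23.62) = 0.629

Cronbach's alpha = 0.629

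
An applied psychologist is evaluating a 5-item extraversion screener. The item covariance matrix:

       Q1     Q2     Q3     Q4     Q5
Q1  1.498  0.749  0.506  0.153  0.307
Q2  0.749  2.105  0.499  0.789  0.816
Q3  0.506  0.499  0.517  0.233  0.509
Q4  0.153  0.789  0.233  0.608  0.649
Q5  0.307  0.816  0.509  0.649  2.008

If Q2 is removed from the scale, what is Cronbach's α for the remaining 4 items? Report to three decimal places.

Cronbach's α = 0.673

Remaining items: Q1, Q3, Q4, Q5 (k = 4).
Σσ²ᵢ = 1.498 + 0.517 + 0.608 + 2.008 = 4.631
σ²_T = 4.631 + 2 × 2.357 = 9.345
α (item deleted) = (4/3)·(1 − 4.631/9.345) = 0.673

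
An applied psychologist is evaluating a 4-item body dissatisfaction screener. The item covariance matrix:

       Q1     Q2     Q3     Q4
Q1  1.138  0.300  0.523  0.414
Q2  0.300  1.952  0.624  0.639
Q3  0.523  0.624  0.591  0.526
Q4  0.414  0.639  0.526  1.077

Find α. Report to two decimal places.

Σσᵢ² = 1.138 + 1.952 + 0.591 + 1.077 = 4.758
Sum of off-diagonal covariances = 3.026
total variance = 4.758 + 2 × 3.026 = 10.810
α = (k/(k−1))·(1 − Σσᵢ²/total variance) = (4/3)·(1 − 4.758/10.810) = 0.75

α = 0.75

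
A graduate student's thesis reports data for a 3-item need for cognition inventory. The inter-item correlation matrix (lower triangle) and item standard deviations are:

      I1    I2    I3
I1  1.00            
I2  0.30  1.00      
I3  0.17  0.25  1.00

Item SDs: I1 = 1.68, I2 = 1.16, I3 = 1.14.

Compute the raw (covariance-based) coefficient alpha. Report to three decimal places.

Σσ²ᵢ = 1.68² + 1.16² + 1.14² = 5.4676
Covariances σ_ij = r_ij · s_i · s_j:
  σ(I1,I2) = 0.30 × 1.68 × 1.16 = 0.5846
  σ(I1,I3) = 0.17 × 1.68 × 1.14 = 0.3256
  σ(I2,I3) = 0.25 × 1.16 × 1.14 = 0.3306
σ²_T = Σσ²ᵢ + 2·Σσ_ij = 5.4676 + 2 × 1.2408 = 7.9492
α = (3/2)·(1 − 5.4676/7.9492) = 0.468

α = 0.468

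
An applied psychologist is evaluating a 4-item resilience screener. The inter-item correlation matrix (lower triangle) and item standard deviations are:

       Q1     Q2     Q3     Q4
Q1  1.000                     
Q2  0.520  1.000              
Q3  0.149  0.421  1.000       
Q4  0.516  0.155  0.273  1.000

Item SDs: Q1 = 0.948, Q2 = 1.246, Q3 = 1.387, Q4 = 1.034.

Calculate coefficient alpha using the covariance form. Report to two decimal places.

Σσ²ᵢ = 0.948² + 1.246² + 1.387² + 1.034² = 5.4441
Covariances σ_ij = r_ij · s_i · s_j:
  σ(Q1,Q2) = 0.520 × 0.948 × 1.246 = 0.6142
  σ(Q1,Q3) = 0.149 × 0.948 × 1.387 = 0.1959
  σ(Q1,Q4) = 0.516 × 0.948 × 1.034 = 0.5058
  σ(Q2,Q3) = 0.421 × 1.246 × 1.387 = 0.7276
  σ(Q2,Q4) = 0.155 × 1.246 × 1.034 = 0.1997
  σ(Q3,Q4) = 0.273 × 1.387 × 1.034 = 0.3915
σ²_T = Σσ²ᵢ + 2·Σσ_ij = 5.4441 + 2 × 2.6347 = 10.7135
α = (4/3)·(1 − 5.4441/10.7135) = 0.66

α = 0.66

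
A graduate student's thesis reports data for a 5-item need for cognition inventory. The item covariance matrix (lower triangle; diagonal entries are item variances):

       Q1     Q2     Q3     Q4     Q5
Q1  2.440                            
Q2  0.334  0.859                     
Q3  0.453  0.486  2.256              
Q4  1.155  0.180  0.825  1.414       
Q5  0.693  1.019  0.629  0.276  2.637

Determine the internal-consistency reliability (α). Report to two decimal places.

α = 0.70

Σσ²ᵢ = 2.440 + 0.859 + 2.256 + 1.414 + 2.637 = 9.606
Sum of off-diagonal covariances = 6.050
total variance = 9.606 + 2 × 6.050 = 21.706
α = (k/(k−1))·(1 − Σσ²ᵢ/total variance) = (5/4)·(1 − 9.606/21.706) = 0.70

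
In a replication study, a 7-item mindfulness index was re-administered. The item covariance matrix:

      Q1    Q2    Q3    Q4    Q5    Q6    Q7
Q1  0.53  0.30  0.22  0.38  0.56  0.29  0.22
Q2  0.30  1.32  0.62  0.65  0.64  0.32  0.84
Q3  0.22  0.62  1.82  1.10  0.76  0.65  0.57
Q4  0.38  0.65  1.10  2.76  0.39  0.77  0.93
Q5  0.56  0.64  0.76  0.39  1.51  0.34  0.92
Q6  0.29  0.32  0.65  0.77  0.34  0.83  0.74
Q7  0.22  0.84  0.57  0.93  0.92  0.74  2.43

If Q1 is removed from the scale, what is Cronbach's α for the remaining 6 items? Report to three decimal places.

Remaining items: Q2, Q3, Q4, Q5, Q6, Q7 (k = 6).
sum of item variances = 1.32 + 1.82 + 2.76 + 1.51 + 0.83 + 2.43 = 10.67
σ²_total = 10.67 + 2 × 10.24 = 31.15
α (item deleted) = (6/5)·(1 − 10.67/31.15) = 0.789

α = 0.789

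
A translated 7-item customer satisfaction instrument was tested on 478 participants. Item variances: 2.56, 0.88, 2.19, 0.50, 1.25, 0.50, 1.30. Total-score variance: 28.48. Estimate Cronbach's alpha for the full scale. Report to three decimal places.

Cronbach's alpha = 0.791

ΣVar(i) = 2.56 + 0.88 + 2.19 + 0.50 + 1.25 + 0.50 + 1.30 = 9.18
α = (k/(k−1))·(1 − ΣVar(i)/total variance) = (7/6)·(1 − 9.18/28.48) = 0.791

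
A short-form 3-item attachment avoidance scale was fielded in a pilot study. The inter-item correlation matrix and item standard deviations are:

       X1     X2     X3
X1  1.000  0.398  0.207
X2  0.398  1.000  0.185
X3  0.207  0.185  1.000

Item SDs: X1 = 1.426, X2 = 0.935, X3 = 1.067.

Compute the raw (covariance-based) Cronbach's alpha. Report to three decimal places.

α = 0.506

Σσ²ᵢ = 1.426² + 0.935² + 1.067² = 4.0462
Covariances σ_ij = r_ij · s_i · s_j:
  σ(X1,X2) = 0.398 × 1.426 × 0.935 = 0.5307
  σ(X1,X3) = 0.207 × 1.426 × 1.067 = 0.3150
  σ(X2,X3) = 0.185 × 0.935 × 1.067 = 0.1846
σ²_T = Σσ²ᵢ + 2·Σσ_ij = 4.0462 + 2 × 1.0303 = 6.1068
α = (3/2)·(1 − 4.0462/6.1068) = 0.506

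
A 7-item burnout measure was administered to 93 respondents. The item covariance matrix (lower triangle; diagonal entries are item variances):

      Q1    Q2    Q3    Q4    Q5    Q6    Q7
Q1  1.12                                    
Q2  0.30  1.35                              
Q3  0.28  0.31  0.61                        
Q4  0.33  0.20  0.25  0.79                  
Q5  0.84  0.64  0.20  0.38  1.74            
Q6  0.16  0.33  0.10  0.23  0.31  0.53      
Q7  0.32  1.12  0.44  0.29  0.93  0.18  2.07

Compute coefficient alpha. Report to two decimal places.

ΣVar(i) = 1.12 + 1.35 + 0.61 + 0.79 + 1.74 + 0.53 + 2.07 = 8.21
Sum of off-diagonal covariances = 8.14
Var(T) = 8.21 + 2 × 8.14 = 24.49
α = (k/(k−1))·(1 − ΣVar(i)/Var(T)) = (7/6)·(1 − 8.21/24.49) = 0.78

coefficient alpha = 0.78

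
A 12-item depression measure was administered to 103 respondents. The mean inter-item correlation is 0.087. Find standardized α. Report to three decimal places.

Standardized α = k·r̄ / (1 + (k−1)·r̄) = 12 × 0.087 / (1 + 11 × 0.087)
  = 1.0440 / 1.9570 = 0.533

α = 0.533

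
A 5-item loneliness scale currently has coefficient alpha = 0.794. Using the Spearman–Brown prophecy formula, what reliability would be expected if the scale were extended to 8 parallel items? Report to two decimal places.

Length factor m = 8/5 = 1.6000
α' = m·α / (1 + (m−1)·α)
   = 8/5 × 0.794 / (1 + (8/5 − 1) × 0.794)
   = 1.2704 / 1.4764 = 0.86

predicted reliability = 0.86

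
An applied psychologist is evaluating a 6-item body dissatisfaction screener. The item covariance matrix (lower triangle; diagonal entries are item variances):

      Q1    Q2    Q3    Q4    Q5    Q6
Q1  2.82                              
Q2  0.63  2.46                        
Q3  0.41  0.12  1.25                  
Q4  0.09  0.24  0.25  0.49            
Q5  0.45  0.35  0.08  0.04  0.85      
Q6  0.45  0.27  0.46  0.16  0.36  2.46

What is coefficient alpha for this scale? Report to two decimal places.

sum of item variances = 2.82 + 2.46 + 1.25 + 0.49 + 0.85 + 2.46 = 10.33
Sum of the distinct covariances = 4.36
Var(T) = 10.33 + 2 × 4.36 = 19.05
α = (k/(k−1))·(1 − sum of item variances/Var(T)) = (6/5)·(1 − 10.33/19.05) = 0.55

coefficient alpha = 0.55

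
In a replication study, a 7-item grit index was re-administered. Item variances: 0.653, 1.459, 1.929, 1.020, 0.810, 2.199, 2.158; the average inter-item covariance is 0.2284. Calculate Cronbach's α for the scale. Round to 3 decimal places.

sum of item variances = 0.653 + 1.459 + 1.929 + 1.020 + 0.810 + 2.199 + 2.158 = 10.228
Sum of the 21 distinct covariances = 21 × 0.2284 = 4.7964
Var(T) = sum of item variances + 2·Σcov = 10.228 + 2 × 4.7964 = 19.8208
α = (7/6)·(1 − 10.228/19.8208) = 0.565

Cronbach's α = 0.565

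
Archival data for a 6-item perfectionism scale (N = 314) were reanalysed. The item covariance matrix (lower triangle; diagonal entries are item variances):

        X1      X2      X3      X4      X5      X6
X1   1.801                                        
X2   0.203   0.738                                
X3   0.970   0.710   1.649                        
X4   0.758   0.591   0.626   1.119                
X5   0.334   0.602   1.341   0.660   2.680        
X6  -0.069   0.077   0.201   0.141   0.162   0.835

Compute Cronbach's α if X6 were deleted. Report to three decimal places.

Remaining items: X1, X2, X3, X4, X5 (k = 5).
ΣVar(i) = 1.801 + 0.738 + 1.649 + 1.119 + 2.680 = 7.987
σ²_T = 7.987 + 2 × 6.795 = 21.577
α (item deleted) = (5/4)·(1 − 7.987/21.577) = 0.787

α = 0.787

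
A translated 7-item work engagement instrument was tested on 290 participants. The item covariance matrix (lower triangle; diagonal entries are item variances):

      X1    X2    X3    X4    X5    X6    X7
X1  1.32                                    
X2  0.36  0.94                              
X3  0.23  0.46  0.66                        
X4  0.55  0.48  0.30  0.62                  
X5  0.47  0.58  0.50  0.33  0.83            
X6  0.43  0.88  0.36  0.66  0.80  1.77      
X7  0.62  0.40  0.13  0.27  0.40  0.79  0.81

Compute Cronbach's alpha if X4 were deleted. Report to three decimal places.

Remaining items: X1, X2, X3, X5, X6, X7 (k = 6).
Σσ²ᵢ = 1.32 + 0.94 + 0.66 + 0.83 + 1.77 + 0.81 = 6.33
σ²_T = 6.33 + 2 × 7.41 = 21.15
α (item deleted) = (6/5)·(1 − 6.33/21.15) = 0.841

α = 0.841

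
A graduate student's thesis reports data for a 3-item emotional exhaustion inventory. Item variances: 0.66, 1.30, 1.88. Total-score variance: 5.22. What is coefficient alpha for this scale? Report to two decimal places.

α = 0.40

ΣVar(i) = 0.66 + 1.30 + 1.88 = 3.84
α = (k/(k−1))·(1 − ΣVar(i)/σ²_total) = (3/2)·(1 − 3.84/5.22) = 0.40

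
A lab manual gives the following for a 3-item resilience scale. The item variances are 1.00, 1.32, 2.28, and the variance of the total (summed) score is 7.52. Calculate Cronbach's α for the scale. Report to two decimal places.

α = 0.58

Σσ²ᵢ = 1.00 + 1.32 + 2.28 = 4.60
α = (k/(k−1))·(1 − Σσ²ᵢ/σ²_total) = (3/2)·(1 − 4.60/7.52) = 0.58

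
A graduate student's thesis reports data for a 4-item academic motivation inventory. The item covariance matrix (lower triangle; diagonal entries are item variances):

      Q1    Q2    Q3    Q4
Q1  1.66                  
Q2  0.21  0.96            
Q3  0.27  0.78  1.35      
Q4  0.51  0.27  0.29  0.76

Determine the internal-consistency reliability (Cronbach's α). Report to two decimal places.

sum of item variances = 1.66 + 0.96 + 1.35 + 0.76 = 4.73
Σ_{i<j} σ_ij = 2.33
Var(T) = 4.73 + 2 × 2.33 = 9.39
α = (k/(k−1))·(1 − sum of item variances/Var(T)) = (4/3)·(1 − 4.73/9.39) = 0.66

α = 0.66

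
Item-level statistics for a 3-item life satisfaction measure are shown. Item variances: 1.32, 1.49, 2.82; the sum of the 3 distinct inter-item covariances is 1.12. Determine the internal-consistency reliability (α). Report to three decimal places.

ΣVar(i) = 1.32 + 1.49 + 2.82 = 5.63
Sum of distinct covariances = 1.12
σ²_T = ΣVar(i) + 2·Σcov = 5.63 + 2 × 1.12 = 7.87
α = (3/2)·(1 − 5.63/7.87) = 0.427

α = 0.427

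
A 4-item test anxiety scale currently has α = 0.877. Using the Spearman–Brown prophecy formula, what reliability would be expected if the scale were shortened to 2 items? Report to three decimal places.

Length factor m = 2/4 = 0.5000
α' = m·α / (1 − (1−m)·α)
   = 2/4 × 0.877 / (1 − (1 − 2/4) × 0.877)
   = 0.4385 / 0.5615 = 0.781

predicted reliability = 0.781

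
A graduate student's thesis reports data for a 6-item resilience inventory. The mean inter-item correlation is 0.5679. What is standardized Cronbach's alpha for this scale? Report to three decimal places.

α = 0.887

Standardized α = k·r̄ / (1 + (k−1)·r̄) = 6 × 0.5679 / (1 + 5 × 0.5679)
  = 3.4074 / 3.8395 = 0.887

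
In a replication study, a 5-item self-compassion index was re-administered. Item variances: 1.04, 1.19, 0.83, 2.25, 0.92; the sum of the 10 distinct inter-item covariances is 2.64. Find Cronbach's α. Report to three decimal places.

sum of item variances = 1.04 + 1.19 + 0.83 + 2.25 + 0.92 = 6.23
Sum of distinct covariances = 2.64
Var(T) = sum of item variances + 2·Σcov = 6.23 + 2 × 2.64 = 11.51
α = (5/4)·(1 − 6.23/11.51) = 0.573

Cronbach's α = 0.573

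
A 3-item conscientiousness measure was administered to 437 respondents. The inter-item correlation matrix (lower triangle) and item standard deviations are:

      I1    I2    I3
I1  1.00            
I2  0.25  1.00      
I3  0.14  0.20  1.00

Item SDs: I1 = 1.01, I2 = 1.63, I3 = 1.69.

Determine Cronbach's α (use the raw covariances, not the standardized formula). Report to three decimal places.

α = 0.403

Σσ²ᵢ = 1.01² + 1.63² + 1.69² = 6.5331
Covariances σ_ij = r_ij · s_i · s_j:
  σ(I1,I2) = 0.25 × 1.01 × 1.63 = 0.4116
  σ(I1,I3) = 0.14 × 1.01 × 1.69 = 0.2390
  σ(I2,I3) = 0.20 × 1.63 × 1.69 = 0.5509
σ²_T = Σσ²ᵢ + 2·Σσ_ij = 6.5331 + 2 × 1.2015 = 8.9361
α = (3/2)·(1 − 6.5331/8.9361) = 0.403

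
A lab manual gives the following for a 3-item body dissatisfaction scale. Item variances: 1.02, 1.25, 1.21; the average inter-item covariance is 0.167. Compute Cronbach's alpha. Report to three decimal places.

Cronbach's alpha = 0.335

ΣVar(i) = 1.02 + 1.25 + 1.21 = 3.48
Sum of the 3 distinct covariances = 3 × 0.167 = 0.501
σ²_total = ΣVar(i) + 2·Σcov = 3.48 + 2 × 0.501 = 4.482
α = (3/2)·(1 − 3.48/4.482) = 0.335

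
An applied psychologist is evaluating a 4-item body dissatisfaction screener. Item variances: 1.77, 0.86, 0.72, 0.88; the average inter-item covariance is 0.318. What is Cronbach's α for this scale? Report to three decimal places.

α = 0.632

sum of item variances = 1.77 + 0.86 + 0.72 + 0.88 = 4.23
Sum of the 6 distinct covariances = 6 × 0.318 = 1.908
total variance = sum of item variances + 2·Σcov = 4.23 + 2 × 1.908 = 8.046
α = (4/3)·(1 − 4.23/8.046) = 0.632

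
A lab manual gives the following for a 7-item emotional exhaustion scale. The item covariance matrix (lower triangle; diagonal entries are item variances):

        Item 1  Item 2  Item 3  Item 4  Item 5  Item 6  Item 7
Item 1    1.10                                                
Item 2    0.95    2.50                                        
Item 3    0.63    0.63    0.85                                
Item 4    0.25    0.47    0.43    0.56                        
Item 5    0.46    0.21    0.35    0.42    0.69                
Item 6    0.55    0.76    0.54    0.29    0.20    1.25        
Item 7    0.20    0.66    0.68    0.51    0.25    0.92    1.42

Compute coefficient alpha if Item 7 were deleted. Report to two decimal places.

Remaining items: Item 1, Item 2, Item 3, Item 4, Item 5, Item 6 (k = 6).
Σσ²ᵢ = 1.10 + 2.50 + 0.85 + 0.56 + 0.69 + 1.25 = 6.95
total variance = 6.95 + 2 × 7.14 = 21.23
α (item deleted) = (6/5)·(1 − 6.95/21.23) = 0.81

coefficient alpha = 0.81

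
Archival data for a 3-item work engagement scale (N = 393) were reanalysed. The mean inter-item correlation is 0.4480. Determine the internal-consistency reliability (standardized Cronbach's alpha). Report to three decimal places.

standardized Cronbach's alpha = 0.709

Standardized α = k·r̄ / (1 + (k−1)·r̄) = 3 × 0.4480 / (1 + 2 × 0.4480)
  = 1.3440 / 1.8960 = 0.709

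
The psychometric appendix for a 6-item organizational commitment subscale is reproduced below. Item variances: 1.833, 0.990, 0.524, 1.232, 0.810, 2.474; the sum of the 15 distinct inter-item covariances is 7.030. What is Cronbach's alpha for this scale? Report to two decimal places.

Cronbach's alpha = 0.77

ΣVar(i) = 1.833 + 0.990 + 0.524 + 1.232 + 0.810 + 2.474 = 7.863
Sum of distinct covariances = 7.030
Var(T) = ΣVar(i) + 2·Σcov = 7.863 + 2 × 7.030 = 21.923
α = (6/5)·(1 − 7.863/21.923) = 0.77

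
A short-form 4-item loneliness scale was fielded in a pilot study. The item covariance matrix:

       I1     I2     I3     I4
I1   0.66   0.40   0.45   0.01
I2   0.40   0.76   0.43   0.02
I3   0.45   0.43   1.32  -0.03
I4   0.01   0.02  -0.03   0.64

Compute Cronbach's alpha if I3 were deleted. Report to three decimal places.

Remaining items: I1, I2, I4 (k = 3).
sum of item variances = 0.66 + 0.76 + 0.64 = 2.06
σ²_total = 2.06 + 2 × 0.43 = 2.92
α (item deleted) = (3/2)·(1 − 2.06/2.92) = 0.442

Cronbach's alpha = 0.442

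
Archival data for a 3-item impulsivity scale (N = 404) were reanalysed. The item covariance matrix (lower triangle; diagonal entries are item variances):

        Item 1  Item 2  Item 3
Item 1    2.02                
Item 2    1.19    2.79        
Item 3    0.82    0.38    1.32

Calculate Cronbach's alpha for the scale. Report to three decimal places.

ΣVar(i) = 2.02 + 2.79 + 1.32 = 6.13
Sum of the distinct covariances = 2.39
σ²_total = 6.13 + 2 × 2.39 = 10.91
α = (k/(k−1))·(1 − ΣVar(i)/σ²_total) = (3/2)·(1 − 6.13/10.91) = 0.657

Cronbach's alpha = 0.657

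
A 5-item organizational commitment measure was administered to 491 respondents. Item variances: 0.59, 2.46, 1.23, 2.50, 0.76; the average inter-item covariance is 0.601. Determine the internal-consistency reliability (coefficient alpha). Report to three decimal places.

Σσᵢ² = 0.59 + 2.46 + 1.23 + 2.50 + 0.76 = 7.54
Sum of the 10 distinct covariances = 10 × 0.601 = 6.010
σ²_T = Σσᵢ² + 2·Σcov = 7.54 + 2 × 6.010 = 19.560
α = (5/4)·(1 − 7.54/19.560) = 0.768

coefficient alpha = 0.768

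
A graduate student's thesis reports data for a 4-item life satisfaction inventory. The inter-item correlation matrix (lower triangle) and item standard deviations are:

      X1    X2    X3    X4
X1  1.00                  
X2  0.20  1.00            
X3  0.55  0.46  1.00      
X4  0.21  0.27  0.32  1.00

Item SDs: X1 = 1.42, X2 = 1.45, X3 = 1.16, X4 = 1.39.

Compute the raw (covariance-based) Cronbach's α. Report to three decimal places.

Σσ²ᵢ = 1.42² + 1.45² + 1.16² + 1.39² = 7.3966
Covariances σ_ij = r_ij · s_i · s_j:
  σ(X1,X2) = 0.20 × 1.42 × 1.45 = 0.4118
  σ(X1,X3) = 0.55 × 1.42 × 1.16 = 0.9060
  σ(X1,X4) = 0.21 × 1.42 × 1.39 = 0.4145
  σ(X2,X3) = 0.46 × 1.45 × 1.16 = 0.7737
  σ(X2,X4) = 0.27 × 1.45 × 1.39 = 0.5442
  σ(X3,X4) = 0.32 × 1.16 × 1.39 = 0.5160
σ²_T = Σσ²ᵢ + 2·Σσ_ij = 7.3966 + 2 × 3.5662 = 14.5290
α = (4/3)·(1 − 7.3966/14.5290) = 0.655

Cronbach's α = 0.655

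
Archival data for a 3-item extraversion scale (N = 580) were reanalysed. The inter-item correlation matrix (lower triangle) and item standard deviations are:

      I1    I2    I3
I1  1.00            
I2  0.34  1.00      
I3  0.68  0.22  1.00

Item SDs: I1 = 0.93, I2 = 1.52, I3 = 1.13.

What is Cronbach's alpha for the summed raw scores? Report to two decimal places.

Cronbach's alpha = 0.62

Σσ²ᵢ = 0.93² + 1.52² + 1.13² = 4.4522
Covariances σ_ij = r_ij · s_i · s_j:
  σ(I1,I2) = 0.34 × 0.93 × 1.52 = 0.4806
  σ(I1,I3) = 0.68 × 0.93 × 1.13 = 0.7146
  σ(I2,I3) = 0.22 × 1.52 × 1.13 = 0.3779
σ²_T = Σσ²ᵢ + 2·Σσ_ij = 4.4522 + 2 × 1.5731 = 7.5984
α = (3/2)·(1 − 4.4522/7.5984) = 0.62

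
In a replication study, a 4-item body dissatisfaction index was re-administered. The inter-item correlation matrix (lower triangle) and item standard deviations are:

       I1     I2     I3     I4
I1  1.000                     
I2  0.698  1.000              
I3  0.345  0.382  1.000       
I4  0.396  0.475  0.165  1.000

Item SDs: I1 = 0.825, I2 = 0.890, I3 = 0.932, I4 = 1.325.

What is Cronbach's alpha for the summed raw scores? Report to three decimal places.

Σσ²ᵢ = 0.825² + 0.890² + 0.932² + 1.325² = 4.0970
Covariances σ_ij = r_ij · s_i · s_j:
  σ(I1,I2) = 0.698 × 0.825 × 0.890 = 0.5125
  σ(I1,I3) = 0.345 × 0.825 × 0.932 = 0.2653
  σ(I1,I4) = 0.396 × 0.825 × 1.325 = 0.4329
  σ(I2,I3) = 0.382 × 0.890 × 0.932 = 0.3169
  σ(I2,I4) = 0.475 × 0.890 × 1.325 = 0.5601
  σ(I3,I4) = 0.165 × 0.932 × 1.325 = 0.2038
σ²_T = Σσ²ᵢ + 2·Σσ_ij = 4.0970 + 2 × 2.2915 = 8.6800
α = (4/3)·(1 − 4.0970/8.6800) = 0.704

α = 0.704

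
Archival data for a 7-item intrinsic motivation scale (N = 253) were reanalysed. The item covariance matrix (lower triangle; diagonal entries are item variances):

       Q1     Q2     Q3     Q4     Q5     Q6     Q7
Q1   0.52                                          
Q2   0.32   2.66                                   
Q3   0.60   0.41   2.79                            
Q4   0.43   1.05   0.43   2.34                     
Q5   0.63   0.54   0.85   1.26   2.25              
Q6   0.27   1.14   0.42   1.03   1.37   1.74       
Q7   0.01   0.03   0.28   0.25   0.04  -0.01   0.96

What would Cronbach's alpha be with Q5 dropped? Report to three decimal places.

Cronbach's alpha = 0.657

Remaining items: Q1, Q2, Q3, Q4, Q6, Q7 (k = 6).
ΣVar(i) = 0.52 + 2.66 + 2.79 + 2.34 + 1.74 + 0.96 = 11.01
total variance = 11.01 + 2 × 6.66 = 24.33
α (item deleted) = (6/5)·(1 − 11.01/24.33) = 0.657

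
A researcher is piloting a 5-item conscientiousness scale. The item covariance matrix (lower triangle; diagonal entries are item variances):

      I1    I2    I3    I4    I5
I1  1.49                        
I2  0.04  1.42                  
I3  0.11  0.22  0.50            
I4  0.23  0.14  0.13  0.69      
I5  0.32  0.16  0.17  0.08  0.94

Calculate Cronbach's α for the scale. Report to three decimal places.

Cronbach's α = 0.485

Σσᵢ² = 1.49 + 1.42 + 0.50 + 0.69 + 0.94 = 5.04
Sum of off-diagonal covariances = 1.60
σ²_T = 5.04 + 2 × 1.60 = 8.24
α = (k/(k−1))·(1 − Σσᵢ²/σ²_T) = (5/4)·(1 − 5.04/8.24) = 0.485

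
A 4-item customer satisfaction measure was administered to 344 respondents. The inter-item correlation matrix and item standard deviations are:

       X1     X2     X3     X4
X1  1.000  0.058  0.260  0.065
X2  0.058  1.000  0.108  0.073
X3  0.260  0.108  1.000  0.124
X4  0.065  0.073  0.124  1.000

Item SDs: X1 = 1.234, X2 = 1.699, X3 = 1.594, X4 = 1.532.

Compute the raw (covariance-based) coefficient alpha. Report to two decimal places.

Σσ²ᵢ = 1.234² + 1.699² + 1.594² + 1.532² = 9.2972
Covariances σ_ij = r_ij · s_i · s_j:
  σ(X1,X2) = 0.058 × 1.234 × 1.699 = 0.1216
  σ(X1,X3) = 0.260 × 1.234 × 1.594 = 0.5114
  σ(X1,X4) = 0.065 × 1.234 × 1.532 = 0.1229
  σ(X2,X3) = 0.108 × 1.699 × 1.594 = 0.2925
  σ(X2,X4) = 0.073 × 1.699 × 1.532 = 0.1900
  σ(X3,X4) = 0.124 × 1.594 × 1.532 = 0.3028
σ²_T = Σσ²ᵢ + 2·Σσ_ij = 9.2972 + 2 × 1.5412 = 12.3796
α = (4/3)·(1 − 9.2972/12.3796) = 0.33

α = 0.33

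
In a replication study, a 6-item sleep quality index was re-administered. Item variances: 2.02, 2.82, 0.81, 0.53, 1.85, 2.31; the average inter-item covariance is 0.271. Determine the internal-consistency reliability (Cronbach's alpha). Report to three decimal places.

α = 0.528

sum of item variances = 2.02 + 2.82 + 0.81 + 0.53 + 1.85 + 2.31 = 10.34
Sum of the 15 distinct covariances = 15 × 0.271 = 4.065
σ²_T = sum of item variances + 2·Σcov = 10.34 + 2 × 4.065 = 18.470
α = (6/5)·(1 − 10.34/18.470) = 0.528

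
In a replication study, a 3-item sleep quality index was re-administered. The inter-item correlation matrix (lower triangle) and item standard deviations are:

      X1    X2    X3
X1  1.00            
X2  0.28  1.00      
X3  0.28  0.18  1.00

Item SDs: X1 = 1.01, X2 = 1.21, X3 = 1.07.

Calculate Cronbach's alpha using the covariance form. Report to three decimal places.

Σσ²ᵢ = 1.01² + 1.21² + 1.07² = 3.6291
Covariances σ_ij = r_ij · s_i · s_j:
  σ(X1,X2) = 0.28 × 1.01 × 1.21 = 0.3422
  σ(X1,X3) = 0.28 × 1.01 × 1.07 = 0.3026
  σ(X2,X3) = 0.18 × 1.21 × 1.07 = 0.2330
σ²_T = Σσ²ᵢ + 2·Σσ_ij = 3.6291 + 2 × 0.8778 = 5.3847
α = (3/2)·(1 − 3.6291/5.3847) = 0.489

α = 0.489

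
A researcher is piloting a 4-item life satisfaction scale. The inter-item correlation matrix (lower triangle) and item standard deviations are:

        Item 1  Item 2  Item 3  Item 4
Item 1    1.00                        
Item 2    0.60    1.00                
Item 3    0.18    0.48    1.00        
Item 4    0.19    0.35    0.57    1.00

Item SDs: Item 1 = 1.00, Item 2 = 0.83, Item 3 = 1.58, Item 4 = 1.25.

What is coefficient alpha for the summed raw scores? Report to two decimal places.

α = 0.70

Σσ²ᵢ = 1.00² + 0.83² + 1.58² + 1.25² = 5.7478
Covariances σ_ij = r_ij · s_i · s_j:
  σ(Item 1,Item 2) = 0.60 × 1.00 × 0.83 = 0.4980
  σ(Item 1,Item 3) = 0.18 × 1.00 × 1.58 = 0.2844
  σ(Item 1,Item 4) = 0.19 × 1.00 × 1.25 = 0.2375
  σ(Item 2,Item 3) = 0.48 × 0.83 × 1.58 = 0.6295
  σ(Item 2,Item 4) = 0.35 × 0.83 × 1.25 = 0.3631
  σ(Item 3,Item 4) = 0.57 × 1.58 × 1.25 = 1.1258
σ²_T = Σσ²ᵢ + 2·Σσ_ij = 5.7478 + 2 × 3.1383 = 12.0244
α = (4/3)·(1 − 5.7478/12.0244) = 0.70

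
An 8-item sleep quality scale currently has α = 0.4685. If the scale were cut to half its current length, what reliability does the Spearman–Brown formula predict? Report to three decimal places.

predicted reliability = 0.306

Length factor m = 1/2
α' = m·α / (1 − (1−m)·α)
   = 1/2 × 0.4685 / (1 − (1 − 1/2) × 0.4685)
   = 0.2343 / 0.7657 = 0.306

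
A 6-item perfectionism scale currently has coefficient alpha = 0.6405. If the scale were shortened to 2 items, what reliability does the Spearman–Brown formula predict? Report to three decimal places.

predicted reliability = 0.373

Length factor m = 2/6 = 0.3333
α' = m·α / (1 − (1−m)·α)
   = 2/6 × 0.6405 / (1 − (1 − 2/6) × 0.6405)
   = 0.2135 / 0.5730 = 0.373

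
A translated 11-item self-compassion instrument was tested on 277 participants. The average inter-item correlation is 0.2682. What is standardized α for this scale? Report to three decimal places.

Standardized α = k·r̄ / (1 + (k−1)·r̄) = 11 × 0.2682 / (1 + 10 × 0.2682)
  = 2.9502 / 3.6820 = 0.801

standardized α = 0.801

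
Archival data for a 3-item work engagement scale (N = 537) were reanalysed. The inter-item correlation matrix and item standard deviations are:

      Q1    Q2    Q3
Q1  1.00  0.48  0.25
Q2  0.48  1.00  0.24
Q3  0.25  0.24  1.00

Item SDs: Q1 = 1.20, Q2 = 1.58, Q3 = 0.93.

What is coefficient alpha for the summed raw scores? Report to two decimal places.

α = 0.59

Σσ²ᵢ = 1.20² + 1.58² + 0.93² = 4.8013
Covariances σ_ij = r_ij · s_i · s_j:
  σ(Q1,Q2) = 0.48 × 1.20 × 1.58 = 0.9101
  σ(Q1,Q3) = 0.25 × 1.20 × 0.93 = 0.2790
  σ(Q2,Q3) = 0.24 × 1.58 × 0.93 = 0.3527
σ²_T = Σσ²ᵢ + 2·Σσ_ij = 4.8013 + 2 × 1.5418 = 7.8849
α = (3/2)·(1 − 4.8013/7.8849) = 0.59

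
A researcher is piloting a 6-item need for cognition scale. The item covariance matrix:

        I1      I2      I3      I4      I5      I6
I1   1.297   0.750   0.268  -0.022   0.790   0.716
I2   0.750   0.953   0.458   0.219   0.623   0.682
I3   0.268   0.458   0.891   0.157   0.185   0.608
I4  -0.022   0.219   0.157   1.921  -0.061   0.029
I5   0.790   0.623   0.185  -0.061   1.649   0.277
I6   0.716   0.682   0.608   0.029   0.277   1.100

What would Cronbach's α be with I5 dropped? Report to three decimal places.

Remaining items: I1, I2, I3, I4, I6 (k = 5).
Σσ²ᵢ = 1.297 + 0.953 + 0.891 + 1.921 + 1.100 = 6.162
σ²_total = 6.162 + 2 × 3.865 = 13.892
α (item deleted) = (5/4)·(1 − 6.162/13.892) = 0.696

α = 0.696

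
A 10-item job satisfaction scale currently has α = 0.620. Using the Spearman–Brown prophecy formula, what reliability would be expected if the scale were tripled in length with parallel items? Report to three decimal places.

predicted reliability = 0.830

Length factor m = 3
α' = m·α / (1 + (m−1)·α)
   = 3 × 0.620 / (1 + (3 − 1) × 0.620)
   = 1.8600 / 2.2400 = 0.830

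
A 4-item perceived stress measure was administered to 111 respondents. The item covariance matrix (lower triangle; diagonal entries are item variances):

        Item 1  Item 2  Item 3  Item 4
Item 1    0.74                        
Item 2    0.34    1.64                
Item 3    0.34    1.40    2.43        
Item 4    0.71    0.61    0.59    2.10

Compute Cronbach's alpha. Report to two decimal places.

sum of item variances = 0.74 + 1.64 + 2.43 + 2.10 = 6.91
Sum of off-diagonal covariances = 3.99
total variance = 6.91 + 2 × 3.99 = 14.89
α = (k/(k−1))·(1 − sum of item variances/total variance) = (4/3)·(1 − 6.91/14.89) = 0.71

α = 0.71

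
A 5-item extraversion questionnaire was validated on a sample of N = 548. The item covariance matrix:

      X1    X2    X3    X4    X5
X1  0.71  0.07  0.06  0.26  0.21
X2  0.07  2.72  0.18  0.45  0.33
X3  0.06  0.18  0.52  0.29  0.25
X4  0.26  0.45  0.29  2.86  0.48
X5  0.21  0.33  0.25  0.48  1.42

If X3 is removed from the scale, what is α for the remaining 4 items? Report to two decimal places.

Remaining items: X1, X2, X4, X5 (k = 4).
Σσ²ᵢ = 0.71 + 2.72 + 2.86 + 1.42 = 7.71
σ²_total = 7.71 + 2 × 1.80 = 11.31
α (item deleted) = (4/3)·(1 − 7.71/11.31) = 0.42

α = 0.42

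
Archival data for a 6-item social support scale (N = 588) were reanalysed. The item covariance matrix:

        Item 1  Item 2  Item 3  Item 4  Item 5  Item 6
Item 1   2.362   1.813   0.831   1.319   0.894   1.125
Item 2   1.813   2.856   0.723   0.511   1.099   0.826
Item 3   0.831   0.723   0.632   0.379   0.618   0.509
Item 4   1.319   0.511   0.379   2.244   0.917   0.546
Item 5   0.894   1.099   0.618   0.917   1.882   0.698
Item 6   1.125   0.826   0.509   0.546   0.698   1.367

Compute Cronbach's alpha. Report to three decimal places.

Σσ²ᵢ = 2.362 + 2.856 + 0.632 + 2.244 + 1.882 + 1.367 = 11.343
Σ_{i<j} σ_ij = 12.808
σ²_T = 11.343 + 2 × 12.808 = 36.959
α = (k/(k−1))·(1 − Σσ²ᵢ/σ²_T) = (6/5)·(1 − 11.343/36.959) = 0.832

α = 0.832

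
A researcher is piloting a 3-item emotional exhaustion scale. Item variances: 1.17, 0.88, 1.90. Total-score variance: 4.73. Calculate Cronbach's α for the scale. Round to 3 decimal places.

Σσᵢ² = 1.17 + 0.88 + 1.90 = 3.95
α = (k/(k−1))·(1 − Σσᵢ²/σ²_T) = (3/2)·(1 − 3.95/4.73) = 0.247

α = 0.247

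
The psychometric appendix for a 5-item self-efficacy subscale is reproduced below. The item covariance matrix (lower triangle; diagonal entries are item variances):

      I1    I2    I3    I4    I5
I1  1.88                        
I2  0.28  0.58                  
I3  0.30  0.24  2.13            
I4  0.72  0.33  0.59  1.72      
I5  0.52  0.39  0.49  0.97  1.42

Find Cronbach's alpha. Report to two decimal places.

α = 0.69

Σσᵢ² = 1.88 + 0.58 + 2.13 + 1.72 + 1.42 = 7.73
Sum of off-diagonal covariances = 4.83
σ²_T = 7.73 + 2 × 4.83 = 17.39
α = (k/(k−1))·(1 − Σσᵢ²/σ²_T) = (5/4)·(1 − 7.73/17.39) = 0.69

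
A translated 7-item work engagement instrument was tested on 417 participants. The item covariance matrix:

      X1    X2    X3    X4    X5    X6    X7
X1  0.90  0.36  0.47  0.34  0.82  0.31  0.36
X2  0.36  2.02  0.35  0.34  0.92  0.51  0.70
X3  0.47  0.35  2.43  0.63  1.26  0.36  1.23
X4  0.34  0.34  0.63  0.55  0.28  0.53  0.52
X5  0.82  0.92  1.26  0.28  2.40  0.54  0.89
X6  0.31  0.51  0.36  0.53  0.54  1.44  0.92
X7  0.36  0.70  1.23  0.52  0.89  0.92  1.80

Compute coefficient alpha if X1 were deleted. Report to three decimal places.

coefficient alpha = 0.783

Remaining items: X2, X3, X4, X5, X6, X7 (k = 6).
ΣVar(i) = 2.02 + 2.43 + 0.55 + 2.40 + 1.44 + 1.80 = 10.64
σ²_total = 10.64 + 2 × 9.98 = 30.60
α (item deleted) = (6/5)·(1 − 10.64/30.60) = 0.783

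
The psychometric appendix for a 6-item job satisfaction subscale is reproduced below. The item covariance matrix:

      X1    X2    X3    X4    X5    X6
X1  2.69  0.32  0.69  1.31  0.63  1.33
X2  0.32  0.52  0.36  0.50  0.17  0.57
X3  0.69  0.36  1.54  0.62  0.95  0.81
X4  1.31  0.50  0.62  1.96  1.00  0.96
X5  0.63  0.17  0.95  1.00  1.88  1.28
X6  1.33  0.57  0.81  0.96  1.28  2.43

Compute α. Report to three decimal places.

α = 0.811

ΣVar(i) = 2.69 + 0.52 + 1.54 + 1.96 + 1.88 + 2.43 = 11.02
Σ_{i<j} σ_ij = 11.50
σ²_total = 11.02 + 2 × 11.50 = 34.02
α = (k/(k−1))·(1 − ΣVar(i)/σ²_total) = (6/5)·(1 − 11.02/34.02) = 0.811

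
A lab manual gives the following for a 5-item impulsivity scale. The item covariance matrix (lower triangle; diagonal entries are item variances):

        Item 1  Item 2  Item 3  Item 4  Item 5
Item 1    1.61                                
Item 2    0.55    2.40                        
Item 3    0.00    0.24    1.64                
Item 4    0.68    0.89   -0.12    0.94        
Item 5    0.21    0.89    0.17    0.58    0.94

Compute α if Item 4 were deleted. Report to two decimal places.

Remaining items: Item 1, Item 2, Item 3, Item 5 (k = 4).
Σσᵢ² = 1.61 + 2.40 + 1.64 + 0.94 = 6.59
total variance = 6.59 + 2 × 2.06 = 10.71
α (item deleted) = (4/3)·(1 − 6.59/10.71) = 0.51

α = 0.51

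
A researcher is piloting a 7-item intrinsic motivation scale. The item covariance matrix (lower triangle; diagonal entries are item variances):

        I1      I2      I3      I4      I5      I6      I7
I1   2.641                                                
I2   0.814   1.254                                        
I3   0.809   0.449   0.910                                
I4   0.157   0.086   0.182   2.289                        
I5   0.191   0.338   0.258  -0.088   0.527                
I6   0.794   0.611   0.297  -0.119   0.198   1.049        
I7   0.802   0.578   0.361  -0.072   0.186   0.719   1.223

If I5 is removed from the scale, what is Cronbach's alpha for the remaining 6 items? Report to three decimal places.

α = 0.696

Remaining items: I1, I2, I3, I4, I6, I7 (k = 6).
Σσ²ᵢ = 2.641 + 1.254 + 0.910 + 2.289 + 1.049 + 1.223 = 9.366
σ²_T = 9.366 + 2 × 6.468 = 22.302
α (item deleted) = (6/5)·(1 − 9.366/22.302) = 0.696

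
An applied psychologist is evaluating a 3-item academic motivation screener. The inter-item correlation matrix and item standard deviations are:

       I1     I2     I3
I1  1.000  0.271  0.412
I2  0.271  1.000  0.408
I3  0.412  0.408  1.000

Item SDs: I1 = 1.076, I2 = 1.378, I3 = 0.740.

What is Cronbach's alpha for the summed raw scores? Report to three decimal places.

Cronbach's alpha = 0.583

Σσ²ᵢ = 1.076² + 1.378² + 0.740² = 3.6043
Covariances σ_ij = r_ij · s_i · s_j:
  σ(I1,I2) = 0.271 × 1.076 × 1.378 = 0.4018
  σ(I1,I3) = 0.412 × 1.076 × 0.740 = 0.3281
  σ(I2,I3) = 0.408 × 1.378 × 0.740 = 0.4160
σ²_T = Σσ²ᵢ + 2·Σσ_ij = 3.6043 + 2 × 1.1459 = 5.8961
α = (3/2)·(1 − 3.6043/5.8961) = 0.583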